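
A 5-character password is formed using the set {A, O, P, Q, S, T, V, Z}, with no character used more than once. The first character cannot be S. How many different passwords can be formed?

5880

The first character has 8−1 = 7 choices (anything except S).
The remaining 4 characters are filled from the other 7 symbols without repetition: 7 × 6 × 5 × 4 = 840.
Total: 7 × 840 = 5880.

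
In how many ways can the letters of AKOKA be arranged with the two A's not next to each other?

18

There are 5!/(2!·2!) = 30 arrangements of AKOKA in total.
Arrangements with the A's together: treat AA as one letter, giving (4)!/(2!) = 12.
Hence 30 − 12 = 18.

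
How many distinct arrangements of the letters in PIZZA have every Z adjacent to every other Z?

Treat the 2 copies of Z as a single block. The multiset to arrange is then {ZZ, A, I, P}, 4 items in all.
All 4 items are distinct, so there are (4)! = 24 arrangements.

24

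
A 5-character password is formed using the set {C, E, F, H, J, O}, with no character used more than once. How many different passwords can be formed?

720

Choose and order 5 of the 6 symbols: the first character has 6 options, the next 5, and so on down to 2.
6 × 5 × 4 × 3 × 2 = 720.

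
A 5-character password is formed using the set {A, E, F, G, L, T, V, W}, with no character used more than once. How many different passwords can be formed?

6720

Choose and order 5 of the 8 symbols: the first character has 8 options, the next 7, and so on down to 4.
8 × 7 × 6 × 5 × 4 = 6720.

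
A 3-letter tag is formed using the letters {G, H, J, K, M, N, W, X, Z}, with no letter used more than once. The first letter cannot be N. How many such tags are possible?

448

The first letter has 9−1 = 8 choices (anything except N).
The remaining 2 letters are filled from the other 8 symbols without repetition: 8 × 7 = 56.
Total: 8 × 56 = 448.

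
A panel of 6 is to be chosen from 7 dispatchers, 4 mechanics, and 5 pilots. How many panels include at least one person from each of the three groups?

6545

Unrestricted: C(16,6) = 8008 ways to pick any 6 of the 16.
Selections missing a whole group: no dispatchers → C(9,6) = 84; no mechanics → C(12,6) = 924; no pilots → C(11,6) = 462.
Add back selections omitting two groups (i.e. drawn from a single group): C(7,6) + C(4,6) + C(5,6) = 7.
By inclusion–exclusion: 8008 − 1470 + 7 = 6545.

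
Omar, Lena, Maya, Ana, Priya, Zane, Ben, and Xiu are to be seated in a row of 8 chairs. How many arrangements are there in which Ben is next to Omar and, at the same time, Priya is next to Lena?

2880

Treat {Ben,Omar} as one block (2 orders) and {Priya,Lena} as another (2 orders).
That leaves 6 units to arrange: 2 × 2 × 6! = 4 × 720 = 2880.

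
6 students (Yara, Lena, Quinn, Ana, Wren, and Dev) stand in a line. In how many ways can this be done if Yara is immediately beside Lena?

240

Glue Yara and Lena into one block (2 internal orders), leaving 5 units to arrange in a row.
That gives 2 × 5! = 2 × 120 = 240.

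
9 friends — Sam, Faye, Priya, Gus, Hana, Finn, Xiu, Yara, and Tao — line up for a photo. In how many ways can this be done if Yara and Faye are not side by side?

282240

There are 9! = 362880 arrangements in all. If Yara and Faye are adjacent, merging them into one block gives 2·(8)! = 80640 arrangements.
So 362880 − 80640 = 282240 arrangements keep them apart.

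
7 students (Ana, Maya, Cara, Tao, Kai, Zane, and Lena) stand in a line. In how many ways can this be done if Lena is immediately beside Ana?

1440

Glue Lena and Ana into one block (2 internal orders), leaving 6 units to arrange in a row.
That gives 2 × 6! = 2 × 720 = 1440.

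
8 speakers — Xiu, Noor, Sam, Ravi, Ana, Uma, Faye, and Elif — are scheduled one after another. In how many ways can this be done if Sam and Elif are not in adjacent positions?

There are 8! = 40320 arrangements in all. If Sam and Elif are adjacent, merging them into one block gives 2·(7)! = 10080 arrangements.
Complementary counting: 40320 − 10080 = 30240.

30240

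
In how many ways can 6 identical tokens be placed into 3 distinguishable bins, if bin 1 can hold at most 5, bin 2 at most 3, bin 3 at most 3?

15

By stars and bars, unrestricted non-negative solutions to x_1+…+x_3 = 6 number C(6+2,2) = 28.
Subtract solutions that violate a single cap (substitute x_i' = x_i − (cap_i+1)): x_1 ≥ 6 gives C(2,2) = 1; x_2 ≥ 4 gives C(4,2) = 6; x_3 ≥ 4 gives C(4,2) = 6. Together 13.
No two caps can be exceeded simultaneously, so the pair terms are all 0.
By inclusion–exclusion the count is 28 − 13 + 0 = 15.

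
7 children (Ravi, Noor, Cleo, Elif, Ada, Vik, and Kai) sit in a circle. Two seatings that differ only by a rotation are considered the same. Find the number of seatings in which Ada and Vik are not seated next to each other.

Without the restriction there are (6)! = 720 seatings.
Seatings with Ada beside Vik: treat them as a block with 2 internal orders, giving 2 × (5)! = 240.
Subtracting, 720 − 240 = 480.

480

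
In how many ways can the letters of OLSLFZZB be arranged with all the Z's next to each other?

2520

Treat the 2 copies of Z as a single block. The multiset to arrange is then {ZZ, B, F, L, L, O, S}, 7 items in all.
That gives (7)!/(2!) = 2520 arrangements.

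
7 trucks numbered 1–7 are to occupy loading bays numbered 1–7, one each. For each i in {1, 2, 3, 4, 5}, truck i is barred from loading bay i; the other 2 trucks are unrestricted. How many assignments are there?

Let Aᵢ (for 1 ≤ i ≤ 5) be the placements that put truck i in its forbidden loading bay. Any j of these fix j positions, leaving (7−j)! ways to fill the rest, and there are C(5,j) ways to pick which j.
By inclusion–exclusion, the number of valid placements is Σ_{j=0}^{5} (−1)^j C(5,j)·(7−j)!.
Computing: 5040 − 3600 + 1200 − 240 + 30 − 2 = 2428.

2428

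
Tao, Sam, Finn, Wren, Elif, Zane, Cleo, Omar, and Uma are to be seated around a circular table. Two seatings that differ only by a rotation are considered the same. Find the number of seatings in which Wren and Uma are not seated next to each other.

30240

All circular seatings of 9 people number (8)! = 40320.
Seatings with Wren beside Uma: treat them as a block with 2 internal orders, giving 2 × (7)! = 10080.
Subtracting, 40320 − 10080 = 30240.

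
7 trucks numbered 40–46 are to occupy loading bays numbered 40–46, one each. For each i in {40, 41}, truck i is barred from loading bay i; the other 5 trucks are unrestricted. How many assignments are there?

3720

Let Aᵢ (for i ∈ {40, 41}) be the placements that put truck i in its forbidden loading bay. Any j of these fix j positions, leaving (7−j)! ways to fill the rest, and there are C(2,j) ways to pick which j.
By inclusion–exclusion, the number of valid placements is Σ_{j=0}^{2} (−1)^j C(2,j)·(7−j)!.
Computing: 5040 − 1440 + 120 = 3720.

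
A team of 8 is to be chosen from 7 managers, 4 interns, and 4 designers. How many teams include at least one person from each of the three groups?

Unrestricted: C(15,8) = 6435 ways to pick any 8 of the 15.
Selections missing a whole group: no managers → C(8,8) = 1; no interns → C(11,8) = 165; no designers → C(11,8) = 165.
Add back selections omitting two groups (i.e. drawn from a single group): C(7,8) + C(4,8) + C(4,8) = 0.
By inclusion–exclusion: 6435 − 331 + 0 = 6104.

6104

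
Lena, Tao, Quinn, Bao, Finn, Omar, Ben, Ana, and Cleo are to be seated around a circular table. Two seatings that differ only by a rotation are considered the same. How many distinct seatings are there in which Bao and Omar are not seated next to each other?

All circular seatings of 9 people number (8)! = 40320.
Seatings with Bao beside Omar: treat them as a block with 2 internal orders, giving 2 × (7)! = 10080.
Subtracting, 40320 − 10080 = 30240.

30240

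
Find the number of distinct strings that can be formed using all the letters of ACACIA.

The 6 letters of ACACIA have repeats: A appearing 3 times and C appearing twice.
The number of distinct arrangements is 6!/(3!·2!) = 720/12 = 60.

60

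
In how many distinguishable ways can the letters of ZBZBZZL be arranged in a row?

Letter multiplicities in ZBZBZZL: B×2, L×1, Z×4.
So there are 7! / (4!·2!) = 105 distinguishable arrangements.

105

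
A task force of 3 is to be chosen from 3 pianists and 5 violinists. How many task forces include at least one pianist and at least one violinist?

45

Total 3-person selections from all 8: C(8,3) = 56.
Subtract selections that omit an entire group: no pianists → C(5,3) = 10; no violinists → C(3,3) = 1.
Both groups omitted at once is impossible, so 56 − 11 = 45.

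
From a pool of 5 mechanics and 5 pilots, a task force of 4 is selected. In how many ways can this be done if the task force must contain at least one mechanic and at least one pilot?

Total 4-person selections from all 10: C(10,4) = 210.
Selections missing a whole group: no mechanics → C(5,4) = 5; no pilots → C(5,4) = 5.
Both groups omitted at once is impossible, so 210 − 10 = 200.

200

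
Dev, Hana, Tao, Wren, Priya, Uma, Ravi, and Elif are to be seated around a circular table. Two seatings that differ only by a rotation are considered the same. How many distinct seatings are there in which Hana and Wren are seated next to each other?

Glue Hana and Wren into a block (2 internal orders). Seating 7 units around a circle gives (6)! arrangements.
So 2 × (6)! = 2 × 720 = 1440.

1440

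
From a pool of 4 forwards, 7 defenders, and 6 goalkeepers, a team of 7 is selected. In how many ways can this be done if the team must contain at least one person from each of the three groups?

With no constraint there are C(17,7) = 19448 possible selections.
Subtract selections that omit an entire group: no forwards → C(13,7) = 1716; no defenders → C(10,7) = 120; no goalkeepers → C(11,7) = 330.
Add back selections omitting two groups (i.e. drawn from a single group): C(4,7) + C(7,7) + C(6,7) = 1.
By inclusion–exclusion: 19448 − 2166 + 1 = 17283.

17283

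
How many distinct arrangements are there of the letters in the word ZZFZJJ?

The 6 letters of ZZFZJJ have repeats: J appearing twice and Z appearing 3 times.
So there are 6! / (3!·2!) = 60 distinguishable arrangements.

60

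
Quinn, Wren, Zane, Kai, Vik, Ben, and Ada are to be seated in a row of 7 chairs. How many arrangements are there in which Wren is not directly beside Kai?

3600

Of the 7! = 5040 arrangements, those with Wren and Kai adjacent number 2 × 6! = 1440 (treat the pair as a block with 2 internal orders).
Complementary counting: 5040 − 1440 = 3600.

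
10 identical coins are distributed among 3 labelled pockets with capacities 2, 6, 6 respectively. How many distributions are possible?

Ignoring the caps, the number of non-negative solutions to x_1+…+x_3 = 10 is C(12,2) = 66.
Subtract solutions that violate a single cap (substitute x_i' = x_i − (cap_i+1)): x_1 ≥ 3 gives C(9,2) = 36; x_2 ≥ 7 gives C(5,2) = 10; x_3 ≥ 7 gives C(5,2) = 10. Together 56.
Add back pairs where two caps are both exceeded: 1 + 1 + 0 = 2.
By inclusion–exclusion the count is 66 − 56 + 2 = 12.

12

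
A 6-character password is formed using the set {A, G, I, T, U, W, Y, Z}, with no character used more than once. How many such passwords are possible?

20160

With no repetition, fill the 6 characters in order: 8 choices, then 7, down to 3.
8 × 7 × 6 × 5 × 4 × 3 = 20160.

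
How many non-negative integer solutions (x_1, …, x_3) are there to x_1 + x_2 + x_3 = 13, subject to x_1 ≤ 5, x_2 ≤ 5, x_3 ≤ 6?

10

Without the upper bounds there are C(15,2) = 105 ways to split 13 among 3 variables.
Subtract solutions that violate a single cap (substitute x_i' = x_i − (cap_i+1)): x_1 ≥ 6 gives C(9,2) = 36; x_2 ≥ 6 gives C(9,2) = 36; x_3 ≥ 7 gives C(8,2) = 28. Together 100.
Add back pairs where two caps are both exceeded: 3 + 1 + 1 = 5.
By inclusion–exclusion the count is 105 − 100 + 5 = 10.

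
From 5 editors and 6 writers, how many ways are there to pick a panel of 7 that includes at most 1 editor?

Split by how many editors are chosen (0 through 1).
Sum: C(5,0)·C(6,7) + C(5,1)·C(6,6) = 0 + 5 = 5.

5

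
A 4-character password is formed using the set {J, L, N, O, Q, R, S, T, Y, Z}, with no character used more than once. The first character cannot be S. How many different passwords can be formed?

The first character has 10−1 = 9 choices (anything except S).
The remaining 3 characters are filled from the other 9 symbols without repetition: 9 × 8 × 7 = 504.
Total: 9 × 504 = 4536.

4536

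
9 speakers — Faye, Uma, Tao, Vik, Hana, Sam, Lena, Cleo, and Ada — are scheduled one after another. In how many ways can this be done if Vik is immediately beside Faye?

80640

Treat {Vik, Faye} as a single unit. There are 8 units to order, and the pair itself can be ordered 2 ways.
So the count is 2·(8)! = 80640.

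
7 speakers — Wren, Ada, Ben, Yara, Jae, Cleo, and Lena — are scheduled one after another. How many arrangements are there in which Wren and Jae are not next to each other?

3600

There are 7! = 5040 arrangements in all. If Wren and Jae are adjacent, merging them into one block gives 2·(6)! = 1440 arrangements.
So 5040 − 1440 = 3600 arrangements keep them apart.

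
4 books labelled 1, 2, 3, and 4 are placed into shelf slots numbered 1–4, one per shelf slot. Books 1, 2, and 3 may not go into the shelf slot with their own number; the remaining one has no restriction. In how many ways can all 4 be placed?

11

Let Aᵢ (for i ∈ {1, 2, 3}) be the placements that put book i in its forbidden shelf slot. Any j of these fix j positions, leaving (4−j)! ways to fill the rest, and there are C(3,j) ways to pick which j.
By inclusion–exclusion, the number of valid placements is Σ_{j=0}^{3} (−1)^j C(3,j)·(4−j)!.
Computing: 24 − 18 + 6 − 1 = 11.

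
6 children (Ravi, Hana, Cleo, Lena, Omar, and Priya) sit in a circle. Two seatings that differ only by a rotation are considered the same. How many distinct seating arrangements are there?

120

Seat Ravi anywhere (absorbing the rotational symmetry), then permute the other 5: (5)! = 120.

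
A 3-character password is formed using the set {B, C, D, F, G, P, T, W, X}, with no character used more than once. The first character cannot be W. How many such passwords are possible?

448

The first character has 9−1 = 8 choices (anything except W).
The remaining 2 characters are filled from the other 8 symbols without repetition: 8 × 7 = 56.
Total: 8 × 56 = 448.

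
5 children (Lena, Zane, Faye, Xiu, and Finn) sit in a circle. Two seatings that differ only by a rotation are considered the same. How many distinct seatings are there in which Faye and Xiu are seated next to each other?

Treat {Faye, Xiu} as one unit (2 internal orders) and seat the resulting 4 units around the table: (3)! circular arrangements.
So 2 × (3)! = 2 × 6 = 12.

12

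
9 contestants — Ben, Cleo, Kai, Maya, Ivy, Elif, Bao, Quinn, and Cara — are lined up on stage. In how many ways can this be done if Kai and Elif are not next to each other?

Of the 9! = 362880 arrangements, those with Kai and Elif adjacent number 2 × 8! = 80640 (treat the pair as a block with 2 internal orders).
So 362880 − 80640 = 282240 arrangements keep them apart.

282240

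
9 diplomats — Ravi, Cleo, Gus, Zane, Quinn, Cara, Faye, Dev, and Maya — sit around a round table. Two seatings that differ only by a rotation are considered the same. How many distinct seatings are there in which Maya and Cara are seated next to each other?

10080

Treat {Maya, Cara} as one unit (2 internal orders) and seat the resulting 8 units around the table: (7)! circular arrangements.
So 2 × (7)! = 2 × 5040 = 10080.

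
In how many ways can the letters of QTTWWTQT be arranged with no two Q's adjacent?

Total arrangements of QTTWWTQT: 8!/(4!·2!·2!) = 420.
Arrangements with the Q's together: treat QQ as one letter, giving (7)!/(4!·2!) = 105.
Hence 420 − 105 = 315.

315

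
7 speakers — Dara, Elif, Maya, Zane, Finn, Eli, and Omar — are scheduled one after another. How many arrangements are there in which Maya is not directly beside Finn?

Of the 7! = 5040 arrangements, those with Maya and Finn adjacent number 2 × 6! = 1440 (treat the pair as a block with 2 internal orders).
So 5040 − 1440 = 3600 arrangements keep them apart.

3600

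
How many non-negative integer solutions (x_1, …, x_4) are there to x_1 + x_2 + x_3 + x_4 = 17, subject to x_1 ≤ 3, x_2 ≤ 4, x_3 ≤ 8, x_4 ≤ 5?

20

Without the upper bounds there are C(20,3) = 1140 ways to split 17 among 4 variables.
Subtract solutions that violate a single cap (substitute x_i' = x_i − (cap_i+1)): x_1 ≥ 4 gives C(16,3) = 560; x_2 ≥ 5 gives C(15,3) = 455; x_3 ≥ 9 gives C(11,3) = 165; x_4 ≥ 6 gives C(14,3) = 364. Together 1544.
Add back pairs where two caps are both exceeded: 165 + 35 + 120 + 20 + 84 + 10 = 434.
Subtract triples: 0 + 10 + 0 + 0 = 10.
By inclusion–exclusion the count is 1140 − 1544 + 434 − 10 = 20.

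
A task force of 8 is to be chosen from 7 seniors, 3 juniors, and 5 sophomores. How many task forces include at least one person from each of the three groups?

5894

Unrestricted: C(15,8) = 6435 ways to pick any 8 of the 15.
Selections missing a whole group: no seniors → C(8,8) = 1; no juniors → C(12,8) = 495; no sophomores → C(10,8) = 45.
Add back selections omitting two groups (i.e. drawn from a single group): C(7,8) + C(3,8) + C(5,8) = 0.
By inclusion–exclusion: 6435 − 541 + 0 = 5894.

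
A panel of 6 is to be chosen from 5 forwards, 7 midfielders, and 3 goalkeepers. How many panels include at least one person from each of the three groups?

Unrestricted: C(15,6) = 5005 ways to pick any 6 of the 15.
Subtract selections that omit an entire group: no forwards → C(10,6) = 210; no midfielders → C(8,6) = 28; no goalkeepers → C(12,6) = 924.
Add back selections omitting two groups (i.e. drawn from a single group): C(5,6) + C(7,6) + C(3,6) = 7.
By inclusion–exclusion: 5005 − 1162 + 7 = 3850.

3850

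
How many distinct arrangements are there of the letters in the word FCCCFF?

FCCCFF has 6 letters with C appearing 3 times and F appearing 3 times.
Dividing 6! = 720 by 3!·3! = 36 for the repeated letters gives 20.

20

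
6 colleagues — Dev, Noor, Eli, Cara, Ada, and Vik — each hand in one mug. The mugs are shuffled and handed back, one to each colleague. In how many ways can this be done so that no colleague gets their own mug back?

This is the derangement count D_6: permutations of 6 items with no fixed point.
By inclusion–exclusion this is Σ_{j=0}^{6} (−1)^j C(6,j)·(6−j)!.
Computing: 720 − 720 + 360 − 120 + 30 − 6 + 1 = 265.

265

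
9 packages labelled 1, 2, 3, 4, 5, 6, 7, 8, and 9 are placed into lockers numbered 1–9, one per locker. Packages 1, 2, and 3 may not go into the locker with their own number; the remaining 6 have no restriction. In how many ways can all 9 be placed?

256320

Let Aᵢ (for i ∈ {1, 2, 3}) be the placements that put package i in its forbidden locker. Any j of these fix j positions, leaving (9−j)! ways to fill the rest, and there are C(3,j) ways to pick which j.
By inclusion–exclusion, the number of valid placements is Σ_{j=0}^{3} (−1)^j C(3,j)·(9−j)!.
Computing: 362880 − 120960 + 15120 − 720 = 256320.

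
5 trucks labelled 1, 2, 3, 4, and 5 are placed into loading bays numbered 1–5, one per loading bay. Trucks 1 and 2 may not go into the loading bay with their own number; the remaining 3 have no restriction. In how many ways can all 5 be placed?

Let Aᵢ (for i ∈ {1, 2}) be the placements that put truck i in its forbidden loading bay. Any j of these fix j positions, leaving (5−j)! ways to fill the rest, and there are C(2,j) ways to pick which j.
By inclusion–exclusion, the number of valid placements is Σ_{j=0}^{2} (−1)^j C(2,j)·(5−j)!.
Computing: 120 − 48 + 6 = 78.

78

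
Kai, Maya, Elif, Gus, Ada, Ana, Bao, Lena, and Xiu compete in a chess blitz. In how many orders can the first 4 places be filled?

This is an ordered selection of 4 from 9: P(9,4).
That gives 9 × 8 × 7 × 6 = 3024.

3024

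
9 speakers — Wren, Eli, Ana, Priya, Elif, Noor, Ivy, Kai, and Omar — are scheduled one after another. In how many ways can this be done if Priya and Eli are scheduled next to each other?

80640

Glue Priya and Eli into one block (2 internal orders), leaving 8 units to arrange in a row.
That gives 2 × 8! = 2 × 40320 = 80640.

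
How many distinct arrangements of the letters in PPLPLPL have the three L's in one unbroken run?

5

Treat the 3 copies of L as a single block. The multiset to arrange is then {LLL, P, P, P, P}, 5 items in all.
That gives (5)!/(4!) = 5 arrangements.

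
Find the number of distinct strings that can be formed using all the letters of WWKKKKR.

105

Letter multiplicities in WWKKKKR: K×4, R×1, W×2.
The number of distinct arrangements is 7!/(4!·2!) = 5040/48 = 105.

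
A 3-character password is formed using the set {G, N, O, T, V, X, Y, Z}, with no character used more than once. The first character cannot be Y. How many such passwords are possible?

294

The first character has 8−1 = 7 choices (anything except Y).
The remaining 2 characters are filled from the other 7 symbols without repetition: 7 × 6 = 42.
Total: 7 × 42 = 294.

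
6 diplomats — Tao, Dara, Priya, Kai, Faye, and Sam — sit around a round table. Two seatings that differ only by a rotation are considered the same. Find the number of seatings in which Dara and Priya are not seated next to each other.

All circular seatings of 6 people number (5)! = 120.
Seatings with Dara beside Priya: treat them as a block with 2 internal orders, giving 2 × (4)! = 48.
Subtracting, 120 − 48 = 72.

72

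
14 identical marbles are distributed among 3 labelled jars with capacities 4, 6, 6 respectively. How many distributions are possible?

6

By stars and bars, unrestricted non-negative solutions to x_1+…+x_3 = 14 number C(14+2,2) = 120.
Subtract solutions that violate a single cap (substitute x_i' = x_i − (cap_i+1)): x_1 ≥ 5 gives C(11,2) = 55; x_2 ≥ 7 gives C(9,2) = 36; x_3 ≥ 7 gives C(9,2) = 36. Together 127.
Add back pairs where two caps are both exceeded: 6 + 6 + 1 = 13.
By inclusion–exclusion the count is 120 − 127 + 13 = 6.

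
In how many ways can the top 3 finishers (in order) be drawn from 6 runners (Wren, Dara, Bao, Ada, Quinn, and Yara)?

120

There are 6 choices for 1st place, 5 for 2nd, and 4 for 3rd.
That gives 6 × 5 × 4 = 120.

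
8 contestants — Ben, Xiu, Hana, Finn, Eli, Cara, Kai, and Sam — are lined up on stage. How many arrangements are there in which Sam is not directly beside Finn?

30240

Of the 8! = 40320 arrangements, those with Sam and Finn adjacent number 2 × 7! = 10080 (treat the pair as a block with 2 internal orders).
So 40320 − 10080 = 30240 arrangements keep them apart.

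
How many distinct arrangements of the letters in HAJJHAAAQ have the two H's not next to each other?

2940

Total arrangements of HAJJHAAAQ: 9!/(4!·2!·2!) = 3780.
Arrangements with the H's together: treat HH as one letter, giving (8)!/(4!·2!) = 840.
Subtracting, 3780 − 840 = 2940 arrangements keep the H's apart.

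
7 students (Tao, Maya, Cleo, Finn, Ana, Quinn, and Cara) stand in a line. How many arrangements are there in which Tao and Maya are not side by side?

3600

There are 7! = 5040 arrangements in all. If Tao and Maya are adjacent, merging them into one block gives 2·(6)! = 1440 arrangements.
Complementary counting: 5040 − 1440 = 3600.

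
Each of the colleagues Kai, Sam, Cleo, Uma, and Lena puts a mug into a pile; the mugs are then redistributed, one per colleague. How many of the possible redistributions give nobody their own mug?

44

Count assignments avoiding every fixed point. For any j of the 5 colleagues fixed to their own mug, the other 5−j can be arranged in (5−j)! ways.
By inclusion–exclusion this is Σ_{j=0}^{5} (−1)^j C(5,j)·(5−j)!.
Computing: 120 − 120 + 60 − 20 + 5 − 1 = 44.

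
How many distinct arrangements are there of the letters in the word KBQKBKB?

Letter multiplicities in KBQKBKB: B×3, K×3, Q×1.
So there are 7! / (3!·3!) = 140 distinguishable arrangements.

140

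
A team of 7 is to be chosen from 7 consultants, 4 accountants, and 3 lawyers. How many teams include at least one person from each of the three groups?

With no constraint there are C(14,7) = 3432 possible selections.
Selections missing a whole group: no consultants → C(7,7) = 1; no accountants → C(10,7) = 120; no lawyers → C(11,7) = 330.
Add back selections omitting two groups (i.e. drawn from a single group): C(7,7) + C(4,7) + C(3,7) = 1.
By inclusion–exclusion: 3432 − 451 + 1 = 2982.

2982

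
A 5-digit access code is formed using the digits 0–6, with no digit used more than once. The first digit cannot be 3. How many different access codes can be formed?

The first digit has 7−1 = 6 choices (anything except 3).
The remaining 4 digits are filled from the other 6 symbols without repetition: 6 × 5 × 4 × 3 = 360.
Total: 6 × 360 = 2160.

2160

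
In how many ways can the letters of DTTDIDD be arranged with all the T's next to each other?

30

Treat the 2 copies of T as a single block. The multiset to arrange is then {TT, D, D, D, D, I}, 6 items in all.
That gives (6)!/(4!) = 30 arrangements.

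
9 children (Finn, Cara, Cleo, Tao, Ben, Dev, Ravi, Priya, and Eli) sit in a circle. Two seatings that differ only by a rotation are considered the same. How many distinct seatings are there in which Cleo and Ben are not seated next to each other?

30240

All circular seatings of 9 people number (8)! = 40320.
Seatings with Cleo beside Ben: treat them as a block with 2 internal orders, giving 2 × (7)! = 10080.
Subtracting, 40320 − 10080 = 30240.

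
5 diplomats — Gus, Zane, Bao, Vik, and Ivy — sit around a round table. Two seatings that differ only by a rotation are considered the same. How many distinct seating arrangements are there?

Seat Gus anywhere (absorbing the rotational symmetry), then permute the other 4: (4)! = 24.

24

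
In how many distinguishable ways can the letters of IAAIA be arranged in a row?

Letter multiplicities in IAAIA: A×3, I×2.
The number of distinct arrangements is 5!/(3!·2!) = 120/12 = 10.

10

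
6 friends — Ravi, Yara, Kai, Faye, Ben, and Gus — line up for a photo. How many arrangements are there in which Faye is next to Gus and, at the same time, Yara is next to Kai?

96

Treat {Faye,Gus} as one block (2 orders) and {Yara,Kai} as another (2 orders).
That leaves 4 units to arrange: 2 × 2 × 4! = 4 × 24 = 96.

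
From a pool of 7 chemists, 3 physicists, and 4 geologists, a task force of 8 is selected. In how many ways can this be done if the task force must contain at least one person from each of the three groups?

2793

With no constraint there are C(14,8) = 3003 possible selections.
Subtract selections that omit an entire group: no chemists → C(7,8) = 0; no physicists → C(11,8) = 165; no geologists → C(10,8) = 45.
Add back selections omitting two groups (i.e. drawn from a single group): C(7,8) + C(3,8) + C(4,8) = 0.
By inclusion–exclusion: 3003 − 210 + 0 = 2793.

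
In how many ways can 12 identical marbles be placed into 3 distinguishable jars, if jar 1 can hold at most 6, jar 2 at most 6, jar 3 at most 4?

By stars and bars, unrestricted non-negative solutions to x_1+…+x_3 = 12 number C(12+2,2) = 91.
Subtract solutions that violate a single cap (substitute x_i' = x_i − (cap_i+1)): x_1 ≥ 7 gives C(7,2) = 21; x_2 ≥ 7 gives C(7,2) = 21; x_3 ≥ 5 gives C(9,2) = 36. Together 78.
Add back pairs where two caps are both exceeded: 0 + 1 + 1 = 2.
By inclusion–exclusion the count is 91 − 78 + 2 = 15.

15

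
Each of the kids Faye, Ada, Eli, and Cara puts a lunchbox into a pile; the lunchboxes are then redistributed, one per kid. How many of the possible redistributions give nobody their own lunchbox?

This is the derangement count D_4: permutations of 4 items with no fixed point.
By inclusion–exclusion this is Σ_{j=0}^{4} (−1)^j C(4,j)·(4−j)!.
Computing: 24 − 24 + 12 − 4 + 1 = 9.

9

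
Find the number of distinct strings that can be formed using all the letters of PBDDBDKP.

PBDDBDKP has 8 letters with B appearing twice, D appearing 3 times, and P appearing twice.
So there are 8! / (3!·2!·2!) = 1680 distinguishable arrangements.

1680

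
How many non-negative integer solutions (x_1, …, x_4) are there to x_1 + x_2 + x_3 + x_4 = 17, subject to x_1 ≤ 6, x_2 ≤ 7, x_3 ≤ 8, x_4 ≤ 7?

Without the upper bounds there are C(20,3) = 1140 ways to split 17 among 4 variables.
Subtract solutions that violate a single cap (substitute x_i' = x_i − (cap_i+1)): x_1 ≥ 7 gives C(13,3) = 286; x_2 ≥ 8 gives C(12,3) = 220; x_3 ≥ 9 gives C(11,3) = 165; x_4 ≥ 8 gives C(12,3) = 220. Together 891.
Add back pairs where two caps are both exceeded: 10 + 4 + 10 + 1 + 4 + 1 = 30.
By inclusion–exclusion the count is 1140 − 891 + 30 = 279.

279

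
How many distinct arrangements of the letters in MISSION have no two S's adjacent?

900

Total arrangements of MISSION: 7!/(2!·2!) = 1260.
Arrangements with the S's together: treat SS as one letter, giving (6)!/(2!) = 360.
Hence 1260 − 360 = 900.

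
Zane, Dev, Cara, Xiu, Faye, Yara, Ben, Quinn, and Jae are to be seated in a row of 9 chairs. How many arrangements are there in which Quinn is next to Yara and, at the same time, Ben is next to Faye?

Treat {Quinn,Yara} as one block (2 orders) and {Ben,Faye} as another (2 orders).
That leaves 7 units to arrange: 2 × 2 × 7! = 4 × 5040 = 20160.

20160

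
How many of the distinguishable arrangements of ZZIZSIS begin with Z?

90

Fix Z in the first position and arrange the remaining 6 letters.
Those 6 letters have I appearing twice, S appearing twice, and Z appearing twice, giving (6)!/(2!·2!·2!) = 90.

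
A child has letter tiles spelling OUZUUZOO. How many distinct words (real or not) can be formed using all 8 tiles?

OUZUUZOO has 8 letters with O appearing 3 times, U appearing 3 times, and Z appearing twice.
The number of distinct arrangements is 8!/(3!·3!·2!) = 40320/72 = 560.

560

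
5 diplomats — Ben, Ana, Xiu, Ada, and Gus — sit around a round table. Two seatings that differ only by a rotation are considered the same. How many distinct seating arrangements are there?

24

Seat Ben anywhere (absorbing the rotational symmetry), then permute the other 4: (4)! = 24.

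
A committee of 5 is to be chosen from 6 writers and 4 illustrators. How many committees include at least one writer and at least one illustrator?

Total 5-person selections from all 10: C(10,5) = 252.
Selections missing a whole group: no writers → C(4,5) = 0; no illustrators → C(6,5) = 6.
Both groups omitted at once is impossible, so 252 − 6 = 246.

246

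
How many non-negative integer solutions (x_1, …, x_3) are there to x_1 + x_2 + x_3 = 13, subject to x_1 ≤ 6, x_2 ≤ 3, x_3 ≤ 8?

By stars and bars, unrestricted non-negative solutions to x_1+…+x_3 = 13 number C(13+2,2) = 105.
Subtract solutions that violate a single cap (substitute x_i' = x_i − (cap_i+1)): x_1 ≥ 7 gives C(8,2) = 28; x_2 ≥ 4 gives C(11,2) = 55; x_3 ≥ 9 gives C(6,2) = 15. Together 98.
Add back pairs where two caps are both exceeded: 6 + 0 + 1 = 7.
By inclusion–exclusion the count is 105 − 98 + 7 = 14.

14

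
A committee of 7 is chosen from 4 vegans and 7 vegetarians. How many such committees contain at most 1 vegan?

29

Split by how many vegans are chosen (0 through 1).
Sum: C(4,0)·C(7,7) + C(4,1)·C(7,6) = 1 + 28 = 29.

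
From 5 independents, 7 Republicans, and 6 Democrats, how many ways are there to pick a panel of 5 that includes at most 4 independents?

8567

Split by how many independents are chosen (0 through 4).
Sum: C(5,0)·C(13,5) + C(5,1)·C(13,4) + C(5,2)·C(13,3) + C(5,3)·C(13,2) + C(5,4)·C(13,1) = 1287 + 3575 + 2860 + 780 + 65 = 8567.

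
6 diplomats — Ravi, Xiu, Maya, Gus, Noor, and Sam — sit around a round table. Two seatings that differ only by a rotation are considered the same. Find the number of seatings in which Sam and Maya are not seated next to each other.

All circular seatings of 6 people number (5)! = 120.
Seatings with Sam beside Maya: treat them as a block with 2 internal orders, giving 2 × (4)! = 48.
Subtracting, 120 − 48 = 72.

72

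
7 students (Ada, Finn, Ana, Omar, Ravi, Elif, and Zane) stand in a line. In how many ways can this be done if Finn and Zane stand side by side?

Place the 5 others and the Finn-Zane pair as 6 objects in a line; the pair has 2 internal arrangements.
So the count is 2·(6)! = 1440.

1440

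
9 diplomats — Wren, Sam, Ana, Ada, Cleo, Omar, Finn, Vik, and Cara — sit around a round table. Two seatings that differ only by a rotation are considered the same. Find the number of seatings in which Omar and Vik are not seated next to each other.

30240

All circular seatings of 9 people number (8)! = 40320.
Seatings with Omar beside Vik: treat them as a block with 2 internal orders, giving 2 × (7)! = 10080.
Subtracting, 40320 − 10080 = 30240.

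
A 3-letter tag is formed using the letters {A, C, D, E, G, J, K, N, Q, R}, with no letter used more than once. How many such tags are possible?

Choose and order 3 of the 10 symbols: the first letter has 10 options, the next 9, then 8.
10 × 9 × 8 = 720.

720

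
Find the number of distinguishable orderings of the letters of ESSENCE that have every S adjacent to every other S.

120

Treat the 2 copies of S as a single block. The multiset to arrange is then {SS, C, E, E, E, N}, 6 items in all.
That gives (6)!/(3!) = 120 arrangements.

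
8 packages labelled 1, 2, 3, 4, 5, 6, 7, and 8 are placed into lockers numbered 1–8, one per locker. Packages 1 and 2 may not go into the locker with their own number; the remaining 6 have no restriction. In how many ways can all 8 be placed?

30960

Let Aᵢ (for i ∈ {1, 2}) be the placements that put package i in its forbidden locker. Any j of these fix j positions, leaving (8−j)! ways to fill the rest, and there are C(2,j) ways to pick which j.
By inclusion–exclusion, the number of valid placements is Σ_{j=0}^{2} (−1)^j C(2,j)·(8−j)!.
Computing: 40320 − 10080 + 720 = 30960.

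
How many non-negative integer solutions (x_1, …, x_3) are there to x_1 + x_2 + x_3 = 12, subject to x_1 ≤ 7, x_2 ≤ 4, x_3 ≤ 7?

By stars and bars, unrestricted non-negative solutions to x_1+…+x_3 = 12 number C(12+2,2) = 91.
Subtract solutions that violate a single cap (substitute x_i' = x_i − (cap_i+1)): x_1 ≥ 8 gives C(6,2) = 15; x_2 ≥ 5 gives C(9,2) = 36; x_3 ≥ 8 gives C(6,2) = 15. Together 66.
No two caps can be exceeded simultaneously, so the pair terms are all 0.
By inclusion–exclusion the count is 91 − 66 + 0 = 25.

25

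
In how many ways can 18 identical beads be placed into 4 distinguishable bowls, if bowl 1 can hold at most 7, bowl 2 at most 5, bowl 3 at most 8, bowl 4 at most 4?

By stars and bars, unrestricted non-negative solutions to x_1+…+x_4 = 18 number C(18+3,3) = 1330.
Subtract solutions that violate a single cap (substitute x_i' = x_i − (cap_i+1)): x_1 ≥ 8 gives C(13,3) = 286; x_2 ≥ 6 gives C(15,3) = 455; x_3 ≥ 9 gives C(12,3) = 220; x_4 ≥ 5 gives C(16,3) = 560. Together 1521.
Add back pairs where two caps are both exceeded: 35 + 4 + 56 + 20 + 120 + 35 = 270.
By inclusion–exclusion the count is 1330 − 1521 + 270 = 79.

79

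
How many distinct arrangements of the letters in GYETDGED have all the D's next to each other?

Treat the 2 copies of D as a single block. The multiset to arrange is then {DD, E, E, G, G, T, Y}, 7 items in all.
That gives (7)!/(2!·2!) = 1260 arrangements.

1260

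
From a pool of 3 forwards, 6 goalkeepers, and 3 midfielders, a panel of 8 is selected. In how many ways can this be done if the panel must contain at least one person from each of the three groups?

With no constraint there are C(12,8) = 495 possible selections.
Subtract selections that omit an entire group: no forwards → C(9,8) = 9; no goalkeepers → C(6,8) = 0; no midfielders → C(9,8) = 9.
Add back selections omitting two groups (i.e. drawn from a single group): C(3,8) + C(6,8) + C(3,8) = 0.
By inclusion–exclusion: 495 − 18 + 0 = 477.

477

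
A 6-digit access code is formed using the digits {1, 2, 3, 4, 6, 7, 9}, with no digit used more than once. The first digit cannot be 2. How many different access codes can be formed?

4320

The first digit has 7−1 = 6 choices (anything except 2).
The remaining 5 digits are filled from the other 6 symbols without repetition: 6 × 5 × 4 × 3 × 2 = 720.
Total: 6 × 720 = 4320.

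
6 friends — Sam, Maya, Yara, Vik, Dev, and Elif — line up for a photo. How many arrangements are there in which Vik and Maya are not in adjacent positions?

Of the 6! = 720 arrangements, those with Vik and Maya adjacent number 2 × 5! = 240 (treat the pair as a block with 2 internal orders).
Complementary counting: 720 − 240 = 480.

480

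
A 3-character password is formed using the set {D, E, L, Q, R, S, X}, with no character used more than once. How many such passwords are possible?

With no repetition, fill the 3 characters in order: 7 choices, then 6, down to 5.
That product is 7 × 6 × 5 = 210.

210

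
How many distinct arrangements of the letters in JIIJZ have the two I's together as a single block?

Treat the 2 copies of I as a single block. The multiset to arrange is then {II, J, J, Z}, 4 items in all.
That gives (4)!/(2!) = 12 arrangements.

12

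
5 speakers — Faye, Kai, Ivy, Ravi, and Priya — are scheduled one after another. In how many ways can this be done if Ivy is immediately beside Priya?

Treat {Ivy, Priya} as a single unit. There are 4 units to order, and the pair itself can be ordered 2 ways.
That gives 2 × 4! = 2 × 24 = 48.

48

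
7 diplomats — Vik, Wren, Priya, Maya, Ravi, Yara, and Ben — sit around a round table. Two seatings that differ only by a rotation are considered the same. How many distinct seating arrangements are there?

720

Around a circle, 7 distinct people have 7!/7 = (6)! = 720 rotationally distinct seatings.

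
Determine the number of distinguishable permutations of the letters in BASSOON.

BASSOON has 7 letters with O appearing twice and S appearing twice.
Dividing 7! = 5040 by 2!·2! = 4 for the repeated letters gives 1260.

1260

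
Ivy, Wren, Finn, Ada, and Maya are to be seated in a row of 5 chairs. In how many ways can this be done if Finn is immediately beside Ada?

48

Place the 3 others and the Finn-Ada pair as 4 objects in a line; the pair has 2 internal arrangements.
That gives 2 × 4! = 2 × 24 = 48.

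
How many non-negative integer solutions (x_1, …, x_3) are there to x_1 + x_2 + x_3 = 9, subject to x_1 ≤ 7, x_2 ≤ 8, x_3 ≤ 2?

Without the upper bounds there are C(11,2) = 55 ways to split 9 among 3 variables.
Subtract solutions that violate a single cap (substitute x_i' = x_i − (cap_i+1)): x_1 ≥ 8 gives C(3,2) = 3; x_2 ≥ 9 gives C(2,2) = 1; x_3 ≥ 3 gives C(8,2) = 28. Together 32.
No two caps can be exceeded simultaneously, so the pair terms are all 0.
By inclusion–exclusion the count is 55 − 32 + 0 = 23.

23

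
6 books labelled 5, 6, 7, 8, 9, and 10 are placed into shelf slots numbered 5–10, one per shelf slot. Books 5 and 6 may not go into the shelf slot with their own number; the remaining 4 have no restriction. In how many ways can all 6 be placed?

504

Let Aᵢ (for i ∈ {5, 6}) be the placements that put book i in its forbidden shelf slot. Any j of these fix j positions, leaving (6−j)! ways to fill the rest, and there are C(2,j) ways to pick which j.
By inclusion–exclusion, the number of valid placements is Σ_{j=0}^{2} (−1)^j C(2,j)·(6−j)!.
Computing: 720 − 240 + 24 = 504.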